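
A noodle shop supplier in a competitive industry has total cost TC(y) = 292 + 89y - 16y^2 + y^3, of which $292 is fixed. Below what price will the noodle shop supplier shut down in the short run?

Short-run supply begins at min AVC. From VC = 89y - 16y^2 + y^3, AVC = 89 - 16y + y^2.
dAVC/dy = -16 + 2y = 0 gives y = 8. min AVC = 89 - 16·8 + 8^2 = 25.
For P < $25 the firm produces nothing.

$25 per unit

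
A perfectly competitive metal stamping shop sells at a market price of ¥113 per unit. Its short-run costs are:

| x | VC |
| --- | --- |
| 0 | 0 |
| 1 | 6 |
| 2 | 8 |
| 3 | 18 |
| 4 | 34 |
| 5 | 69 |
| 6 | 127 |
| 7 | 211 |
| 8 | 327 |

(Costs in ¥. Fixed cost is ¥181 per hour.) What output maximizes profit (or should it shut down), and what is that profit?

Profit at each row (π = 113x − TC): x=0: -181; x=1: -74; x=2: 37; x=3: 140; x=4: 237; x=5: 315; x=6: 370; x=7: 399; x=8: 396.
Profit is maximized at x = 7. AVC there is 211/7 = ¥30.14 ≤ P, so producing beats shutting down (which would give -¥181).

x = 7; profit = ¥399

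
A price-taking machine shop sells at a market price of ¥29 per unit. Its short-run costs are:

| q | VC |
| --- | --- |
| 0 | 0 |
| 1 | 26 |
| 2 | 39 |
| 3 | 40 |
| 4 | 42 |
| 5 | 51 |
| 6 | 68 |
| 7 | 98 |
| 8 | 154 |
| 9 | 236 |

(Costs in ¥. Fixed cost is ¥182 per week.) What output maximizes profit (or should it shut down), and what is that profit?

q = 6; profit = -¥76

Profit at each row (π = 29q − TC): q=0: -182; q=1: -179; q=2: -163; q=3: -135; q=4: -108; q=5: -88; q=6: -76; q=7: -77; q=8: -104; q=9: -157.
Profit is maximized at q = 6. AVC there is 68/6 = ¥11.33 ≤ P, so producing beats shutting down (which would give -¥182).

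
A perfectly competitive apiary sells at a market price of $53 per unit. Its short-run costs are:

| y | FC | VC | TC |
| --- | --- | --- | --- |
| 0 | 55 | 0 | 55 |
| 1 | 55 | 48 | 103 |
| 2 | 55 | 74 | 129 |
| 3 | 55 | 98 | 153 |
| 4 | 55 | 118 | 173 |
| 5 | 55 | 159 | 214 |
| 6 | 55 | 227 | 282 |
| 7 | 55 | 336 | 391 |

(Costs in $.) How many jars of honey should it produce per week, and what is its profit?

y = 5; profit = $51

Compute π = P·y − TC at each output: y=0: -55; y=1: -50; y=2: -23; y=3: 6; y=4: 39; y=5: 51; y=6: 36; y=7: -20.
Profit is maximized at y = 5. AVC there is 159/5 = $31.80 ≤ P, so producing beats shutting down (which would give -$55).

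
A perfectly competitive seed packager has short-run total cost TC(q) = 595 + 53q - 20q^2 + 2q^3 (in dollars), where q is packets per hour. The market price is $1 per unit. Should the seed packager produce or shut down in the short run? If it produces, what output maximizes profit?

Variable cost is VC = 53q - 20q^2 + 2q^3, so AVC = VC/q = 53 - 20q + 2q^2 and MC = dTC/dq = 53 - 40q + 6q^2.
The AVC parabola has its vertex at q = 20/4 = 5, where AVC = 53 - 20·5 + 2·5^2 = $3.
Since P = $1 < min AVC = $3, price fails to cover variable cost at any output.
The firm minimizes its loss by shutting down and losing only its fixed cost of $595.

Shut down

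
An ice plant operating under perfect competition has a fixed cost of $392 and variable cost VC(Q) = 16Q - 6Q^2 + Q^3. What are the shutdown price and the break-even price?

Shutdown price = $7; break-even price = $79

Shutdown price = min AVC. AVC = 16 - 6Q + Q^2, with vertex at Q = 3 and minimum $7.
ATC = 392/Q + 16 - 6Q + Q^2. Setting dATC/dQ = −392/Q^2 − 6 + 2Q = 0 gives Q = 7 (since 2·7^3 − 6·7^2 = 392).
min ATC = 392/7 + 16 − 6·7 + 7^2 = $79. That is the break-even price.
Between these two prices the firm operates at a loss; above $79 it earns a profit.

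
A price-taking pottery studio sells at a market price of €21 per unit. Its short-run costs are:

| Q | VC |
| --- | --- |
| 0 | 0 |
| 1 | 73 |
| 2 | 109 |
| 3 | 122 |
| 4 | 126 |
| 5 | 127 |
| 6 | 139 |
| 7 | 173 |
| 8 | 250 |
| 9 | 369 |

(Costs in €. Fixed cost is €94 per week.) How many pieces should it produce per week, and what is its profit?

Profit at each row (π = 21Q − TC): Q=0: -94; Q=1: -146; Q=2: -161; Q=3: -153; Q=4: -136; Q=5: -116; Q=6: -107; Q=7: -120; Q=8: -176; Q=9: -274.
Profit is highest at Q = 0. Equivalently, the lowest AVC in the table is 139/6 ≈ €23.17 at Q = 6, and P = €21 falls below it — price never covers variable cost, so the firm shuts down and loses only its fixed cost.

Q = 0 (shut down); profit = -€94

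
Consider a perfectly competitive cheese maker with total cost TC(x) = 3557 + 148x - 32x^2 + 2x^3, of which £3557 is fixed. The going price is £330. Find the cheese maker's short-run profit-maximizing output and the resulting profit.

AVC = 148 - 32x + 2x^2 has its minimum £20 at x = 8; price £330 clears that bar, so the firm operates.
MC = 148 - 64x + 6x^2. Setting P = MC and taking the root on the rising branch gives x* = 13.
TR = 330·13 = 4290. TC = 3557 + 910 = 4467. Profit = 4290 − 4467 = -£177.
Shutting down would mean losing the fixed cost of £3557, so operating at a loss of £177 is better by £3380.

Profit = -£177 at x = 13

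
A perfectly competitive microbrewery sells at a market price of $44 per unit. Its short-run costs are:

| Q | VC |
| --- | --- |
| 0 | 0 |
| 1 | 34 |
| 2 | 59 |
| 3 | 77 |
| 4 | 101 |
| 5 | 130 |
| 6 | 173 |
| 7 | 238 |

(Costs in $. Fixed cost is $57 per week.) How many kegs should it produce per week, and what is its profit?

Profit at each row (π = 44Q − TC): Q=0: -57; Q=1: -47; Q=2: -28; Q=3: -2; Q=4: 18; Q=5: 33; Q=6: 34; Q=7: 13.
Profit is maximized at Q = 6. AVC there is 173/6 = $28.83 ≤ P, so producing beats shutting down (which would give -$57).

Q = 6; profit = $34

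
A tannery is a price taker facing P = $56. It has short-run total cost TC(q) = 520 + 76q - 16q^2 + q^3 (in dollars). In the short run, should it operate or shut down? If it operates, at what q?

From TC, MC = TC'(q) = 76 - 32q + 3q^2 and AVC = VC/q = 76 - 16q + q^2.
AVC hits its minimum where MC = AVC, at q = 8, giving min AVC = 76 - 16·8 + 8^2 = $12.
Because $56 ≥ $12, revenue can cover variable cost; the firm operates.
P = MC gives 20 - 32q + 3q^2 = 0, with roots 2/3 and 10. Take the larger (rising MC): q* = 10.
Check: AVC at q = 10 is $16 ≤ P, so revenue covers variable cost.
Profit = P·q − TC = 56·10 − 680 = -$120, a loss, but smaller than the $520 fixed cost the firm would lose by shutting down.

Produce at q = 10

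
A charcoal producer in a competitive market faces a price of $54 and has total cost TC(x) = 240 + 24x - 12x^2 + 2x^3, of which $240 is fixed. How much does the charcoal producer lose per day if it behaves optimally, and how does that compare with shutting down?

AVC = 24 - 12x + 2x^2 has its minimum $6 at x = 3; price $54 clears that bar, so the firm operates.
With MC = 24 - 24x + 6x^2, P = MC on the upward-sloping part at x* = 5.
TR = 54·5 = 270. TC = 240 + 70 = 310. Profit = 270 − 310 = -$40.
Shutting down would mean losing the fixed cost of $240, so operating at a loss of $40 is better by $200.

Profit = -$40 at x = 5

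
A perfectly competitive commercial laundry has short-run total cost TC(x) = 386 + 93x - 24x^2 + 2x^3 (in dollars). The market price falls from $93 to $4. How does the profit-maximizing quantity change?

AVC = 93 - 24x + 2x^2, minimized at x = 6 where min AVC = $21. MC = 93 - 48x + 6x^2.
At P = $93 ≥ min AVC, set P = MC on the rising branch: x = 8.
At P = $4 < min AVC = $21, price no longer covers variable cost at any output, so the firm shuts down: x = 0.

Output falls from 8 to 0 (the firm shuts down)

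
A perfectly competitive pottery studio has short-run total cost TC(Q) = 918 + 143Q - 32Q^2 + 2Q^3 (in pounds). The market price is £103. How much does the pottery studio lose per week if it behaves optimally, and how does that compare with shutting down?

AVC = 143 - 32Q + 2Q^2 has its minimum £15 at Q = 8; price £103 clears that bar, so the firm operates.
MC = 143 - 64Q + 6Q^2. Setting P = MC and taking the root on the rising branch gives Q* = 10.
TR = 103·10 = 1030. TC = 918 + 230 = 1148. Profit = 1030 − 1148 = -£118.
That loss of £118 beats the £918 the firm would lose by shutting down; producing recovers £800 of fixed cost.

Profit = -£118 at Q = 10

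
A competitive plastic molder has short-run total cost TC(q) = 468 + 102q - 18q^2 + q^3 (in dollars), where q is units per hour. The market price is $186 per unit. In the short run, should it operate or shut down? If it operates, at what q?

Strip out fixed cost: VC = 102q - 18q^2 + q^3. Then AVC = 102 - 18q + q^2 and MC = 102 - 36q + 3q^2.
AVC is minimized where dAVC/dq = -18 + 2q = 0, at q = 9; min AVC = 102 - 18·9 + 9^2 = $21.
P = $186 exceeds min AVC = $21, so the firm stays open.
Solving P = MC: -84 - 36q + 3q^2 = 0 ⇒ q = -2 or 14. On the upward-sloping branch, q* = 14.
Check: AVC at q = 14 is $46 ≤ P, so revenue covers variable cost.
Profit = P·q − TC = 186·14 − 1112 = $1492.

Produce at q = 14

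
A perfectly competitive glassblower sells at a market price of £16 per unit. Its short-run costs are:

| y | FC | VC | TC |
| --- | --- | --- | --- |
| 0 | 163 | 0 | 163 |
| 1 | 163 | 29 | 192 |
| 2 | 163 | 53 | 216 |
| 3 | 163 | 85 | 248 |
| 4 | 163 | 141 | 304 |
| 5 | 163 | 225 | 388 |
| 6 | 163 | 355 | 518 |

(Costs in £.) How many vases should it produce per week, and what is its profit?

Compute π = P·y − TC at each output: y=0: -163; y=1: -176; y=2: -184; y=3: -200; y=4: -240; y=5: -308; y=6: -422.
Profit is highest at y = 0. Equivalently, the lowest AVC in the table is 53/2 ≈ £26.50 at y = 2, and P = £16 falls below it — price never covers variable cost, so the firm shuts down and loses only its fixed cost.

y = 0 (shut down); profit = -£163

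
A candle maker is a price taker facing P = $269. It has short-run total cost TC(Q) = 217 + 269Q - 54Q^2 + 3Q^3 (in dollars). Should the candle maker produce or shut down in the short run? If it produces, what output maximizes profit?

Produce at Q = 12

Variable cost is VC = 269Q - 54Q^2 + 3Q^3, so AVC = VC/Q = 269 - 54Q + 3Q^2 and MC = dTC/dQ = 269 - 108Q + 9Q^2.
AVC is minimized where dAVC/dQ = -54 + 6Q = 0, at Q = 9; min AVC = 269 - 54·9 + 3·9^2 = $26.
Because $269 ≥ $26, revenue can cover variable cost; the firm operates.
Set P = MC: 269 = 269 - 108Q + 9Q^2 → -108Q + 9Q^2 = 0. The roots are Q = 0 and Q = 12; the profit-maximizing output is on the rising part of MC, so Q* = 12.
Check: AVC at Q = 12 is $53 ≤ P, so revenue covers variable cost.
Profit = P·Q − TC = 269·12 − 853 = $2375.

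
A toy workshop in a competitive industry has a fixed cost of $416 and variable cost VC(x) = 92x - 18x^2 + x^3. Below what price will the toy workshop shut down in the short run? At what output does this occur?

Short-run supply begins at min AVC. From VC = 92x - 18x^2 + x^3, AVC = 92 - 18x + x^2.
dAVC/dx = -18 + 2x = 0 gives x = 9. min AVC = 92 - 18·9 + 9^2 = 11.
The firm shuts down for any P below $11.

$11 per unit, at x = 9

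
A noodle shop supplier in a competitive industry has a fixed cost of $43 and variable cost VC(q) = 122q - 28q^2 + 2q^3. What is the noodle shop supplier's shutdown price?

Short-run supply begins at min AVC. From VC = 122q - 28q^2 + 2q^3, AVC = 122 - 28q + 2q^2.
At the minimum of AVC, MC = AVC. MC = 122 - 56q + 6q^2; setting MC = AVC gives 4q^2 - 28q = 0, so q = 7. min AVC = 24.
So the shutdown price is $24.

$24 per unit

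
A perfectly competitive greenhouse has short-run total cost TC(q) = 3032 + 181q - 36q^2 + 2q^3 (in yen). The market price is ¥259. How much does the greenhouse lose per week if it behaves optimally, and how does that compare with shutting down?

AVC = 181 - 36q + 2q^2 has its minimum ¥19 at q = 9; price ¥259 clears that bar, so the firm operates.
MC = 181 - 72q + 6q^2. Setting P = MC and taking the root on the rising branch gives q* = 13.
TR = 259·13 = 3367. TC = 3032 + 663 = 3695. Profit = 3367 − 3695 = -¥328.
Shutting down would mean losing the fixed cost of ¥3032, so operating at a loss of ¥328 is better by ¥2704.

Profit = -¥328 at q = 13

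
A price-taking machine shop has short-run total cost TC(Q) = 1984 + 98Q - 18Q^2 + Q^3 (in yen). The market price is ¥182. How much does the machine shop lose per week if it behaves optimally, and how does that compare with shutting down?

AVC = 98 - 18Q + Q^2; min AVC = ¥17 at Q = 9. Since P = ¥182 ≥ min AVC, the firm produces.
MC = 98 - 36Q + 3Q^2. Setting P = MC and taking the root on the rising branch gives Q* = 14.
TR = 182·14 = 2548. TC = 1984 + 588 = 2572. Profit = 2548 − 2572 = -¥24.
Shutting down would mean losing the fixed cost of ¥1984, so operating at a loss of ¥24 is better by ¥1960.

Profit = -¥24 at Q = 14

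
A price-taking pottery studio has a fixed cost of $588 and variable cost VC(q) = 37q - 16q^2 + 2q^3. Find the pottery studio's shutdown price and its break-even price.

Shutdown price = $5; break-even price = $107

AVC = 37 - 16q + 2q^2; minimized at q = 4, giving min AVC = $5. That is the shutdown price.
ATC = 588/q + 37 - 16q + 2q^2. Setting dATC/dq = −588/q^2 − 16 + 4q = 0 gives q = 7 (since 4·7^3 − 16·7^2 = 588).
min ATC = 588/7 + 37 − 16·7 + 2·7^2 = $107. That is the break-even price.
For $5 ≤ P < $107 the firm produces at a loss; below $5 it shuts down.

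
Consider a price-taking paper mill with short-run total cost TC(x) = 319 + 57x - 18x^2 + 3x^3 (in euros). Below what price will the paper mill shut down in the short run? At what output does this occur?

€30 per unit, at x = 3

The shutdown price is the minimum of AVC. VC = 57x - 18x^2 + 3x^3, so AVC = 57 - 18x + 3x^2.
At the minimum of AVC, MC = AVC. MC = 57 - 36x + 9x^2; setting MC = AVC gives 6x^2 - 18x = 0, so x = 3. min AVC = 30.
For P < €30 the firm produces nothing.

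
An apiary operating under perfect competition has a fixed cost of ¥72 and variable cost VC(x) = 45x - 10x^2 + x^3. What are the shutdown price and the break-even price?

Shutdown price = ¥20; break-even price = ¥33

Shutdown price = min AVC. AVC = 45 - 10x + x^2, with vertex at x = 5 and minimum ¥20.
ATC = 72/x + 45 - 10x + x^2. Setting dATC/dx = −72/x^2 − 10 + 2x = 0 gives x = 6 (since 2·6^3 − 10·6^2 = 72).
min ATC = 72/6 + 45 − 10·6 + 6^2 = ¥33. That is the break-even price.
For ¥20 ≤ P < ¥33 the firm produces at a loss; below ¥20 it shuts down.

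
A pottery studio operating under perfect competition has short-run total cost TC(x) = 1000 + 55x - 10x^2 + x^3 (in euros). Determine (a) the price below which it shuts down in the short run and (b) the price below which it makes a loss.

Shutdown price = min AVC. AVC = 55 - 10x + x^2, with vertex at x = 5 and minimum €30.
ATC = 1000/x + 55 - 10x + x^2. Setting dATC/dx = −1000/x^2 − 10 + 2x = 0 gives x = 10 (since 2·10^3 − 10·10^2 = 1000).
min ATC = 1000/10 + 55 − 10·10 + 10^2 = €155. That is the break-even price.
For €30 ≤ P < €155 the firm produces at a loss; below €30 it shuts down.

Shutdown price = €30; break-even price = €155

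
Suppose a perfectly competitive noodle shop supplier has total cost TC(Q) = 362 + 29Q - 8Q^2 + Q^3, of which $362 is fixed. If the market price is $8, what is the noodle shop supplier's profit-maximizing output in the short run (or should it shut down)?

Shut down

From TC, MC = TC'(Q) = 29 - 16Q + 3Q^2 and AVC = VC/Q = 29 - 8Q + Q^2.
The AVC parabola has its vertex at Q = 8/2 = 4, where AVC = 29 - 8·4 + 4^2 = $13.
Since P = $8 < min AVC = $13, price fails to cover variable cost at any output.
Shutting down limits the loss to fixed cost, $362.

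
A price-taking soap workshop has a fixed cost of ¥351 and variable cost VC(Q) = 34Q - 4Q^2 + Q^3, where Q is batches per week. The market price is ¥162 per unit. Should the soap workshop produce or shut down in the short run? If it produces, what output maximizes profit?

Produce at Q = 8

From TC, MC = TC'(Q) = 34 - 8Q + 3Q^2 and AVC = VC/Q = 34 - 4Q + Q^2.
The AVC parabola has its vertex at Q = 4/2 = 2, where AVC = 34 - 4·2 + 2^2 = ¥30.
Since P = ¥162 ≥ min AVC = ¥30, price covers variable cost and the firm should produce.
Set P = MC: 162 = 34 - 8Q + 3Q^2 → -128 - 8Q + 3Q^2 = 0. The roots are Q = -16/3 and Q = 8; the profit-maximizing output is on the rising part of MC, so Q* = 8.
Check: AVC at Q = 8 is ¥66 ≤ P, so revenue covers variable cost.
Profit = P·Q − TC = 162·8 − 879 = ¥417.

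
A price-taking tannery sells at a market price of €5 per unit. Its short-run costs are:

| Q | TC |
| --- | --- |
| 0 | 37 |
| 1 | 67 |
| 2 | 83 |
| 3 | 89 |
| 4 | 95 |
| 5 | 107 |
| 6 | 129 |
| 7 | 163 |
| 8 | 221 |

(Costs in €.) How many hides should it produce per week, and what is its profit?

Tabulate TR − TC: Q=0: -37; Q=1: -62; Q=2: -73; Q=3: -74; Q=4: -75; Q=5: -82; Q=6: -99; Q=7: -128; Q=8: -181.
Profit is highest at Q = 0. Equivalently, the lowest AVC in the table is 70/5 ≈ €14 at Q = 5, and P = €5 falls below it — price never covers variable cost, so the firm shuts down and loses only its fixed cost.

Q = 0 (shut down); profit = -€37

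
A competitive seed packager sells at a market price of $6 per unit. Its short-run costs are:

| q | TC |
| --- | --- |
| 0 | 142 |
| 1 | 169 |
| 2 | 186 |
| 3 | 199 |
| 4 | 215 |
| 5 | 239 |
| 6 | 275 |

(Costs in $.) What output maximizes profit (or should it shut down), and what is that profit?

Compute π = P·q − TC at each output: q=0: -142; q=1: -163; q=2: -174; q=3: -181; q=4: -191; q=5: -209; q=6: -239.
Profit is highest at q = 0. Equivalently, the lowest AVC in the table is 73/4 ≈ $18.25 at q = 4, and P = $6 falls below it — price never covers variable cost, so the firm shuts down and loses only its fixed cost.

q = 0 (shut down); profit = -$142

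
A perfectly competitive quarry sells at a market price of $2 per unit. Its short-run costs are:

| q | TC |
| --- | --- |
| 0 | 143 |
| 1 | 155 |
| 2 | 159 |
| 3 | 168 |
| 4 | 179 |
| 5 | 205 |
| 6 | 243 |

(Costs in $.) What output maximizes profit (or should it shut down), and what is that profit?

q = 0 (shut down); profit = -$143

Compute π = P·q − TC at each output: q=0: -143; q=1: -153; q=2: -155; q=3: -162; q=4: -171; q=5: -195; q=6: -231.
Profit is highest at q = 0. Equivalently, the lowest AVC in the table is 16/2 ≈ $8 at q = 2, and P = $2 falls below it — price never covers variable cost, so the firm shuts down and loses only its fixed cost.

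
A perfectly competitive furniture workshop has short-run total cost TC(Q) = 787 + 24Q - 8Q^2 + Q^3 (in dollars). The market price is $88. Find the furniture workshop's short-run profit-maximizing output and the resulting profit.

AVC = 24 - 8Q + Q^2 has its minimum $8 at Q = 4; price $88 clears that bar, so the firm operates.
With MC = 24 - 16Q + 3Q^2, P = MC on the upward-sloping part at Q* = 8.
TR = 88·8 = 704. TC = 787 + 192 = 979. Profit = 704 − 979 = -$275.
By producing, the firm covers all variable cost plus $512 of fixed cost; shutting down would lose the full $787.

Profit = -$275 at Q = 8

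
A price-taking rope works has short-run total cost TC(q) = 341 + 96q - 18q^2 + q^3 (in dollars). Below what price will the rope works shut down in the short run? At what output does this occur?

$15 per unit, at q = 9

The shutdown price is the minimum of AVC. VC = 96q - 18q^2 + q^3, so AVC = 96 - 18q + q^2.
dAVC/dq = -18 + 2q = 0 gives q = 9. min AVC = 96 - 18·9 + 9^2 = 15.
For P < $15 the firm produces nothing.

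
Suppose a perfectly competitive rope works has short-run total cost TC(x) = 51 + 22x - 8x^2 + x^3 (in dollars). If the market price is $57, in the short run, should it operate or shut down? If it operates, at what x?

Strip out fixed cost: VC = 22x - 8x^2 + x^3. Then AVC = 22 - 8x + x^2 and MC = 22 - 16x + 3x^2.
AVC is minimized where dAVC/dx = -8 + 2x = 0, at x = 4; min AVC = 22 - 8·4 + 4^2 = $6.
P = $57 exceeds min AVC = $6, so the firm stays open.
Set P = MC: 57 = 22 - 16x + 3x^2 → -35 - 16x + 3x^2 = 0. The roots are x = -5/3 and x = 7; the profit-maximizing output is on the rising part of MC, so x* = 7.
Check: AVC at x = 7 is $15 ≤ P, so revenue covers variable cost.
Profit = P·x − TC = 57·7 − 156 = $243.

Produce at x = 7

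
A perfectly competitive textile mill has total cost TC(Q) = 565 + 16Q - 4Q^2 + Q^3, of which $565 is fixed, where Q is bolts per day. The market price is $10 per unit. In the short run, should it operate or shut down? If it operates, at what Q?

Shut down

Strip out fixed cost: VC = 16Q - 4Q^2 + Q^3. Then AVC = 16 - 4Q + Q^2 and MC = 16 - 8Q + 3Q^2.
AVC is minimized where dAVC/dQ = -4 + 2Q = 0, at Q = 2; min AVC = 16 - 4·2 + 2^2 = $12.
With P < min AVC ($10 < $12), every unit sold adds to the loss.
Best response: produce nothing and absorb the $565 fixed cost.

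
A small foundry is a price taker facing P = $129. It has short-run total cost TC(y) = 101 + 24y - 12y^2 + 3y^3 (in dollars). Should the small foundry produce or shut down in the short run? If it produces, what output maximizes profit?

Variable cost is VC = 24y - 12y^2 + 3y^3, so AVC = VC/y = 24 - 12y + 3y^2 and MC = dTC/dy = 24 - 24y + 9y^2.
AVC is minimized where dAVC/dy = -12 + 6y = 0, at y = 2; min AVC = 24 - 12·2 + 3·2^2 = $12.
Since P = $129 ≥ min AVC = $12, price covers variable cost and the firm should produce.
P = MC gives -105 - 24y + 9y^2 = 0, with roots -7/3 and 5. Take the larger (rising MC): y* = 5.
Check: AVC at y = 5 is $39 ≤ P, so revenue covers variable cost.
Profit = P·y − TC = 129·5 − 296 = $349.

Produce at y = 5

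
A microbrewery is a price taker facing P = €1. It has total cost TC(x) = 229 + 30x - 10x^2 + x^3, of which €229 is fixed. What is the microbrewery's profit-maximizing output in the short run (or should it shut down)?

From TC, MC = TC'(x) = 30 - 20x + 3x^2 and AVC = VC/x = 30 - 10x + x^2.
AVC is minimized where dAVC/dx = -10 + 2x = 0, at x = 5; min AVC = 30 - 10·5 + 5^2 = €5.
P = €1 lies below min AVC = €5; no output level covers variable cost.
Shutting down limits the loss to fixed cost, €229.

Shut down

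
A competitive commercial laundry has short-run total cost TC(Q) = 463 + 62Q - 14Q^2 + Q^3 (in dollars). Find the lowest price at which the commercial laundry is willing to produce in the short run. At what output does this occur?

$13 per unit, at Q = 7

The firm shuts down when price falls below the minimum of average variable cost. AVC = VC/Q = 62 - 14Q + Q^2.
dAVC/dQ = -14 + 2Q = 0 gives Q = 7. min AVC = 62 - 14·7 + 7^2 = 13.
For P < $13 the firm produces nothing.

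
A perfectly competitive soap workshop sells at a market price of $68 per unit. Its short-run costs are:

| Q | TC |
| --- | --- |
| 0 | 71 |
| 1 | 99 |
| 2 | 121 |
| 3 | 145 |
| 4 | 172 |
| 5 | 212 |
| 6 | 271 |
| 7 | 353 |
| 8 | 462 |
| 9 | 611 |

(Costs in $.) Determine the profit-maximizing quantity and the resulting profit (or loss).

Q = 6; profit = $137

Compute π = P·Q − TC at each output: Q=0: -71; Q=1: -31; Q=2: 15; Q=3: 59; Q=4: 100; Q=5: 128; Q=6: 137; Q=7: 123; Q=8: 82; Q=9: 1.
Profit is maximized at Q = 6. AVC there is 200/6 = $33.33 ≤ P, so producing beats shutting down (which would give -$71).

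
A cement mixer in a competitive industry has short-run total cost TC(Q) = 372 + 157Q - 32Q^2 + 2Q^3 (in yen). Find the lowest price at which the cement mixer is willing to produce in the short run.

Short-run supply begins at min AVC. From VC = 157Q - 32Q^2 + 2Q^3, AVC = 157 - 32Q + 2Q^2.
dAVC/dQ = -32 + 4Q = 0 gives Q = 8. min AVC = 157 - 32·8 + 2·8^2 = 29.
For P < ¥29 the firm produces nothing.

¥29 per unit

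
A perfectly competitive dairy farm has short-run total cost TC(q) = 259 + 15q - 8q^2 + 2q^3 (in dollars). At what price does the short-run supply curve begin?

Short-run supply begins at min AVC. From VC = 15q - 8q^2 + 2q^3, AVC = 15 - 8q + 2q^2.
At the minimum of AVC, MC = AVC. MC = 15 - 16q + 6q^2; setting MC = AVC gives 4q^2 - 8q = 0, so q = 2. min AVC = 7.
The firm shuts down for any P below $7.

$7 per unit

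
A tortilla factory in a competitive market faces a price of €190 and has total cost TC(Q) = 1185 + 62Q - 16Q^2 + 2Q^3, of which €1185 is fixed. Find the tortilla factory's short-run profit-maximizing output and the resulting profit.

Profit = -€161 at Q = 8

AVC = 62 - 16Q + 2Q^2 has its minimum €30 at Q = 4; price €190 clears that bar, so the firm operates.
MC = 62 - 32Q + 6Q^2. Setting P = MC and taking the root on the rising branch gives Q* = 8.
TR = 190·8 = 1520. TC = 1185 + 496 = 1681. Profit = 1520 − 1681 = -€161.
Shutting down would mean losing the fixed cost of €1185, so operating at a loss of €161 is better by €1024.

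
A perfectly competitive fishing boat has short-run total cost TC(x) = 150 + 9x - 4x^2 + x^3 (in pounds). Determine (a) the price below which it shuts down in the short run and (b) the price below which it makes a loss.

AVC = 9 - 4x + x^2; minimized at x = 2, giving min AVC = £5. That is the shutdown price.
ATC = 150/x + 9 - 4x + x^2. Setting dATC/dx = −150/x^2 − 4 + 2x = 0 gives x = 5 (since 2·5^3 − 4·5^2 = 150).
min ATC = 150/5 + 9 − 4·5 + 5^2 = £44. That is the break-even price.
For £5 ≤ P < £44 the firm produces at a loss; below £5 it shuts down.

Shutdown price = £5; break-even price = £44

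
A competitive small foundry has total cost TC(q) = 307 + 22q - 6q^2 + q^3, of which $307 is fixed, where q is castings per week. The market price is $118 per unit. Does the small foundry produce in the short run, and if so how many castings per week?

Produce at q = 8

From TC, MC = TC'(q) = 22 - 12q + 3q^2 and AVC = VC/q = 22 - 6q + q^2.
AVC is minimized where dAVC/dq = -6 + 2q = 0, at q = 3; min AVC = 22 - 6·3 + 3^2 = $13.
P = $118 exceeds min AVC = $13, so the firm stays open.
Set P = MC: 118 = 22 - 12q + 3q^2 → -96 - 12q + 3q^2 = 0. The roots are q = -4 and q = 8; the profit-maximizing output is on the rising part of MC, so q* = 8.
Check: AVC at q = 8 is $38 ≤ P, so revenue covers variable cost.
Profit = P·q − TC = 118·8 − 611 = $333.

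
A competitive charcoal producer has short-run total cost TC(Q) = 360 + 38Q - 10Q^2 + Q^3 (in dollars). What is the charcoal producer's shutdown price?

Short-run supply begins at min AVC. From VC = 38Q - 10Q^2 + Q^3, AVC = 38 - 10Q + Q^2.
dAVC/dQ = -10 + 2Q = 0 gives Q = 5. min AVC = 38 - 10·5 + 5^2 = 13.
For P < $13 the firm produces nothing.

$13 per unit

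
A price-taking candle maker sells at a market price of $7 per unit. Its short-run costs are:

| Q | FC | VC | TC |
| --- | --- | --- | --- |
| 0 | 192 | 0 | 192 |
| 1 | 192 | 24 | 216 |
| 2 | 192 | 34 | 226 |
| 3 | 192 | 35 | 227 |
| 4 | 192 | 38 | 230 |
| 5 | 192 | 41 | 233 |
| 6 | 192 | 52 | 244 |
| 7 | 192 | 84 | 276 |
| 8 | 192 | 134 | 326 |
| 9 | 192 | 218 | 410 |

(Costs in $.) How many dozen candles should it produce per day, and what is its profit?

Q = 0 (shut down); profit = -$192

Tabulate TR − TC: Q=0: -192; Q=1: -209; Q=2: -212; Q=3: -206; Q=4: -202; Q=5: -198; Q=6: -202; Q=7: -227; Q=8: -270; Q=9: -347.
Profit is highest at Q = 0. Equivalently, the lowest AVC in the table is 41/5 ≈ $8.20 at Q = 5, and P = $7 falls below it — price never covers variable cost, so the firm shuts down and loses only its fixed cost.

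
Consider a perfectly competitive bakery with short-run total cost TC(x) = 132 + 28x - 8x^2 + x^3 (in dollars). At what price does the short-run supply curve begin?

$12 per unit

Short-run supply begins at min AVC. From VC = 28x - 8x^2 + x^3, AVC = 28 - 8x + x^2.
At the minimum of AVC, MC = AVC. MC = 28 - 16x + 3x^2; setting MC = AVC gives 2x^2 - 8x = 0, so x = 4. min AVC = 12.
The firm shuts down for any P below $12.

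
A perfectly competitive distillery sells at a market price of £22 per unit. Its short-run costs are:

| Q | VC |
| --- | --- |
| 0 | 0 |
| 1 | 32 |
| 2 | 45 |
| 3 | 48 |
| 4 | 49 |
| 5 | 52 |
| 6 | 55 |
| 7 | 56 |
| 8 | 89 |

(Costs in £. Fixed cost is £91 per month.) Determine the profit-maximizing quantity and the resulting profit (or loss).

Q = 7; profit = £7

Tabulate TR − TC: Q=0: -91; Q=1: -101; Q=2: -92; Q=3: -73; Q=4: -52; Q=5: -33; Q=6: -14; Q=7: 7; Q=8: -4.
Profit is maximized at Q = 7. AVC there is 56/7 = £8 ≤ P, so producing beats shutting down (which would give -£91).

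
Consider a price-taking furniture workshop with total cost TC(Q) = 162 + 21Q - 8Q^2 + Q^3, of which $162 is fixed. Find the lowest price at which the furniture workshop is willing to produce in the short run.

$5 per unit

Short-run supply begins at min AVC. From VC = 21Q - 8Q^2 + Q^3, AVC = 21 - 8Q + Q^2.
dAVC/dQ = -8 + 2Q = 0 gives Q = 4. min AVC = 21 - 8·4 + 4^2 = 5.
So the shutdown price is $5.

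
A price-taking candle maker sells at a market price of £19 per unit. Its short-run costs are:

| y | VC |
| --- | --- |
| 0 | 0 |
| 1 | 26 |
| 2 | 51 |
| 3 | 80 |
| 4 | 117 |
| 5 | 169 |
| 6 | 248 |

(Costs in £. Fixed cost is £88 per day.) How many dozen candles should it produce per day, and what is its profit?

y = 0 (shut down); profit = -£88

Compute π = P·y − TC at each output: y=0: -88; y=1: -95; y=2: -101; y=3: -111; y=4: -129; y=5: -162; y=6: -222.
Profit is highest at y = 0. Equivalently, the lowest AVC in the table is 51/2 ≈ £25.50 at y = 2, and P = £19 falls below it — price never covers variable cost, so the firm shuts down and loses only its fixed cost.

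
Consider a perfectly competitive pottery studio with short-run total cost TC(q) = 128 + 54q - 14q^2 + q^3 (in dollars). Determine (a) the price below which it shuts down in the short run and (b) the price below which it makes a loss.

AVC = 54 - 14q + q^2; minimized at q = 7, giving min AVC = $5. That is the shutdown price.
ATC = 128/q + 54 - 14q + q^2. Setting dATC/dq = −128/q^2 − 14 + 2q = 0 gives q = 8 (since 2·8^3 − 14·8^2 = 128).
min ATC = 128/8 + 54 − 14·8 + 8^2 = $22. That is the break-even price.
For $5 ≤ P < $22 the firm produces at a loss; below $5 it shuts down.

Shutdown price = $5; break-even price = $22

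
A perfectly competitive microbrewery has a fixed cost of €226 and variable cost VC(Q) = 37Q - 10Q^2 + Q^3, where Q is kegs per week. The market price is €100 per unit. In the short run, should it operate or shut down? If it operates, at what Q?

Produce at Q = 9

From TC, MC = TC'(Q) = 37 - 20Q + 3Q^2 and AVC = VC/Q = 37 - 10Q + Q^2.
AVC is minimized where dAVC/dQ = -10 + 2Q = 0, at Q = 5; min AVC = 37 - 10·5 + 5^2 = €12.
Since P = €100 ≥ min AVC = €12, price covers variable cost and the firm should produce.
P = MC gives -63 - 20Q + 3Q^2 = 0, with roots -7/3 and 9. Take the larger (rising MC): Q* = 9.
Check: AVC at Q = 9 is €28 ≤ P, so revenue covers variable cost.
Profit = P·Q − TC = 100·9 − 478 = €422.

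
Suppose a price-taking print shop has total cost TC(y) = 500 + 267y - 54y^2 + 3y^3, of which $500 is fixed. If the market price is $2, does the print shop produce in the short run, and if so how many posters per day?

Shut down

Variable cost is VC = 267y - 54y^2 + 3y^3, so AVC = VC/y = 267 - 54y + 3y^2 and MC = dTC/dy = 267 - 108y + 9y^2.
AVC hits its minimum where MC = AVC, at y = 9, giving min AVC = 267 - 54·9 + 3·9^2 = $24.
With P < min AVC ($2 < $24), every unit sold adds to the loss.
Best response: produce nothing and absorb the $500 fixed cost.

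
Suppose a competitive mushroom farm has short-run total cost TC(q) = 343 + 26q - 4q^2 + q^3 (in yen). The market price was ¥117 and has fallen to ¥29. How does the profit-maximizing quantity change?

Output falls from 7 to 3

AVC = 26 - 4q + q^2, minimized at q = 2 where min AVC = ¥22. MC = 26 - 8q + 3q^2.
At P = ¥117 ≥ min AVC, set P = MC on the rising branch: q = 7.
At P = ¥29 ≥ min AVC, set P = MC: q = 3. The firm stays open but cuts output.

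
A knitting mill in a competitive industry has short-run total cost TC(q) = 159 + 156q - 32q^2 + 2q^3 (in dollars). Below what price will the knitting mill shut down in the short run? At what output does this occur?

Short-run supply begins at min AVC. From VC = 156q - 32q^2 + 2q^3, AVC = 156 - 32q + 2q^2.
dAVC/dq = -32 + 4q = 0 gives q = 8. min AVC = 156 - 32·8 + 2·8^2 = 28.
For P < $28 the firm produces nothing.

$28 per unit, at q = 8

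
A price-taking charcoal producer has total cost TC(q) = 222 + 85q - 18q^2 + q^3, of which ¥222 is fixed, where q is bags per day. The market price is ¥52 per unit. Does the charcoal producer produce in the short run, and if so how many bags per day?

Produce at q = 11

From TC, MC = TC'(q) = 85 - 36q + 3q^2 and AVC = VC/q = 85 - 18q + q^2.
AVC hits its minimum where MC = AVC, at q = 9, giving min AVC = 85 - 18·9 + 9^2 = ¥4.
Since P = ¥52 ≥ min AVC = ¥4, price covers variable cost and the firm should produce.
Set P = MC: 52 = 85 - 36q + 3q^2 → 33 - 36q + 3q^2 = 0. The roots are q = 1 and q = 11; the profit-maximizing output is on the rising part of MC, so q* = 11.
Check: AVC at q = 11 is ¥8 ≤ P, so revenue covers variable cost.
Profit = P·q − TC = 52·11 − 310 = ¥262.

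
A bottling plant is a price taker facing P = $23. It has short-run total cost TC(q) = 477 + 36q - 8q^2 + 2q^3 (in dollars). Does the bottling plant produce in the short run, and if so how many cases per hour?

Shut down

Strip out fixed cost: VC = 36q - 8q^2 + 2q^3. Then AVC = 36 - 8q + 2q^2 and MC = 36 - 16q + 6q^2.
AVC hits its minimum where MC = AVC, at q = 2, giving min AVC = 36 - 8·2 + 2·2^2 = $28.
P = $23 lies below min AVC = $28; no output level covers variable cost.
Shutting down limits the loss to fixed cost, $477.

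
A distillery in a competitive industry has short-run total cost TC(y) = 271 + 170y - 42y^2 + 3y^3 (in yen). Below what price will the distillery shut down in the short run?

Short-run supply begins at min AVC. From VC = 170y - 42y^2 + 3y^3, AVC = 170 - 42y + 3y^2.
At the minimum of AVC, MC = AVC. MC = 170 - 84y + 9y^2; setting MC = AVC gives 6y^2 - 42y = 0, so y = 7. min AVC = 23.
So the shutdown price is ¥23.

¥23 per unit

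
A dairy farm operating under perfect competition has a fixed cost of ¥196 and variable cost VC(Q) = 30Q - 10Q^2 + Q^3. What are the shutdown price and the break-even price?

Shutdown price = min AVC. AVC = 30 - 10Q + Q^2, with vertex at Q = 5 and minimum ¥5.
ATC = 196/Q + 30 - 10Q + Q^2. Setting dATC/dQ = −196/Q^2 − 10 + 2Q = 0 gives Q = 7 (since 2·7^3 − 10·7^2 = 196).
min ATC = 196/7 + 30 − 10·7 + 7^2 = ¥37. That is the break-even price.
Between these two prices the firm operates at a loss; above ¥37 it earns a profit.

Shutdown price = ¥5; break-even price = ¥37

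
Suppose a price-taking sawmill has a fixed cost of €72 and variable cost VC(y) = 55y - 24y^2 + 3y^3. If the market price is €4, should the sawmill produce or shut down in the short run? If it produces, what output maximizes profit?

From TC, MC = TC'(y) = 55 - 48y + 9y^2 and AVC = VC/y = 55 - 24y + 3y^2.
AVC hits its minimum where MC = AVC, at y = 4, giving min AVC = 55 - 24·4 + 3·4^2 = €7.
With P < min AVC (€4 < €7), every unit sold adds to the loss.
The firm minimizes its loss by shutting down and losing only its fixed cost of €72.

Shut down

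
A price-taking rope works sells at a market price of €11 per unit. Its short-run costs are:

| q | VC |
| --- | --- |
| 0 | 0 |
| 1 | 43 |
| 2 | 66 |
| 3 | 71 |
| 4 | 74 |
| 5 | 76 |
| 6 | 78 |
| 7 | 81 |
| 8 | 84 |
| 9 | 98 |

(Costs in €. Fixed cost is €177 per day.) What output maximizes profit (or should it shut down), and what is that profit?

q = 8; profit = -€173

Tabulate TR − TC: q=0: -177; q=1: -209; q=2: -221; q=3: -215; q=4: -207; q=5: -198; q=6: -189; q=7: -181; q=8: -173; q=9: -176.
Profit is maximized at q = 8. AVC there is 84/8 = €10.50 ≤ P, so producing beats shutting down (which would give -€177).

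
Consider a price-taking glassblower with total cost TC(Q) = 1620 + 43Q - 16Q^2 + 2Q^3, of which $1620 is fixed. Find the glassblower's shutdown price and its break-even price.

AVC = 43 - 16Q + 2Q^2; minimized at Q = 4, giving min AVC = $11. That is the shutdown price.
ATC = 1620/Q + 43 - 16Q + 2Q^2. Setting dATC/dQ = −1620/Q^2 − 16 + 4Q = 0 gives Q = 9 (since 4·9^3 − 16·9^2 = 1620).
min ATC = 1620/9 + 43 − 16·9 + 2·9^2 = $241. That is the break-even price.
Between these two prices the firm operates at a loss; above $241 it earns a profit.

Shutdown price = $11; break-even price = $241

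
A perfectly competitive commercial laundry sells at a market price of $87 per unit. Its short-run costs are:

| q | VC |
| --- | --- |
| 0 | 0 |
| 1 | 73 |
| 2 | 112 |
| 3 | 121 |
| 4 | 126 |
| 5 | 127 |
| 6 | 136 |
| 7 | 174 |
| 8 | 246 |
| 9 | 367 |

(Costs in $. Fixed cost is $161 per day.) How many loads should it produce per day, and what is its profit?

Tabulate TR − TC: q=0: -161; q=1: -147; q=2: -99; q=3: -21; q=4: 61; q=5: 147; q=6: 225; q=7: 274; q=8: 289; q=9: 255.
Profit is maximized at q = 8. AVC there is 246/8 = $30.75 ≤ P, so producing beats shutting down (which would give -$161).

q = 8; profit = $289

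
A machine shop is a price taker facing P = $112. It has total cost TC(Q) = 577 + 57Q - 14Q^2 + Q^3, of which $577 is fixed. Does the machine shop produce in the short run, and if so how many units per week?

Produce at Q = 11

Variable cost is VC = 57Q - 14Q^2 + Q^3, so AVC = VC/Q = 57 - 14Q + Q^2 and MC = dTC/dQ = 57 - 28Q + 3Q^2.
AVC hits its minimum where MC = AVC, at Q = 7, giving min AVC = 57 - 14·7 + 7^2 = $8.
Since P = $112 ≥ min AVC = $8, price covers variable cost and the firm should produce.
Solving P = MC: -55 - 28Q + 3Q^2 = 0 ⇒ Q = -5/3 or 11. On the upward-sloping branch, Q* = 11.
Check: AVC at Q = 11 is $24 ≤ P, so revenue covers variable cost.
Profit = P·Q − TC = 112·11 − 841 = $391.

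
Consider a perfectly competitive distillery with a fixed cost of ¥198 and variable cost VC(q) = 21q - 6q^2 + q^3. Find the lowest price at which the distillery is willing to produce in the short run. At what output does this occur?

¥12 per unit, at q = 3

Short-run supply begins at min AVC. From VC = 21q - 6q^2 + q^3, AVC = 21 - 6q + q^2.
dAVC/dq = -6 + 2q = 0 gives q = 3. min AVC = 21 - 6·3 + 3^2 = 12.
So the shutdown price is ¥12.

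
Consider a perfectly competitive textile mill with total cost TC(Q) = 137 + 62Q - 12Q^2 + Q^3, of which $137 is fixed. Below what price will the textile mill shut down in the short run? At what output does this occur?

$26 per unit, at Q = 6

Short-run supply begins at min AVC. From VC = 62Q - 12Q^2 + Q^3, AVC = 62 - 12Q + Q^2.
At the minimum of AVC, MC = AVC. MC = 62 - 24Q + 3Q^2; setting MC = AVC gives 2Q^2 - 12Q = 0, so Q = 6. min AVC = 26.
For P < $26 the firm produces nothing.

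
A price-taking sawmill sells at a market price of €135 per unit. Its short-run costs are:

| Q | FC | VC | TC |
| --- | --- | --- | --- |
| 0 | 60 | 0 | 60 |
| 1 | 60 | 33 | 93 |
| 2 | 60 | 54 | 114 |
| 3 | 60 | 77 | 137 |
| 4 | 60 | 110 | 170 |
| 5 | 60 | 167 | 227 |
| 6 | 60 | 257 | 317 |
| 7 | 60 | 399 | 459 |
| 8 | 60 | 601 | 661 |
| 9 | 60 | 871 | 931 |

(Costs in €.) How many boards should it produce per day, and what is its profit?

Q = 6; profit = €493

Profit at each row (π = 135Q − TC): Q=0: -60; Q=1: 42; Q=2: 156; Q=3: 268; Q=4: 370; Q=5: 448; Q=6: 493; Q=7: 486; Q=8: 419; Q=9: 284.
Profit is maximized at Q = 6. AVC there is 257/6 = €42.83 ≤ P, so producing beats shutting down (which would give -€60).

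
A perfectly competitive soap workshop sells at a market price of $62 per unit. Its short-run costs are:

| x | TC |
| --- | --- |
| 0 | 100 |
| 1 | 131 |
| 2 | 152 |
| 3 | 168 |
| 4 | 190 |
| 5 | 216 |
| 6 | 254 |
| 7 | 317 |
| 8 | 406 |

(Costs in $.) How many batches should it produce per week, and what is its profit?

x = 6; profit = $118

Tabulate TR − TC: x=0: -100; x=1: -69; x=2: -28; x=3: 18; x=4: 58; x=5: 94; x=6: 118; x=7: 117; x=8: 90.
Profit is maximized at x = 6. AVC there is 154/6 = $25.67 ≤ P, so producing beats shutting down (which would give -$100).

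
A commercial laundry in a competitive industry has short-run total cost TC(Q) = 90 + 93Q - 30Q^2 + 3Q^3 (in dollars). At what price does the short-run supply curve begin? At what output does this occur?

$18 per unit, at Q = 5

Short-run supply begins at min AVC. From VC = 93Q - 30Q^2 + 3Q^3, AVC = 93 - 30Q + 3Q^2.
dAVC/dQ = -30 + 6Q = 0 gives Q = 5. min AVC = 93 - 30·5 + 3·5^2 = 18.
For P < $18 the firm produces nothing.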